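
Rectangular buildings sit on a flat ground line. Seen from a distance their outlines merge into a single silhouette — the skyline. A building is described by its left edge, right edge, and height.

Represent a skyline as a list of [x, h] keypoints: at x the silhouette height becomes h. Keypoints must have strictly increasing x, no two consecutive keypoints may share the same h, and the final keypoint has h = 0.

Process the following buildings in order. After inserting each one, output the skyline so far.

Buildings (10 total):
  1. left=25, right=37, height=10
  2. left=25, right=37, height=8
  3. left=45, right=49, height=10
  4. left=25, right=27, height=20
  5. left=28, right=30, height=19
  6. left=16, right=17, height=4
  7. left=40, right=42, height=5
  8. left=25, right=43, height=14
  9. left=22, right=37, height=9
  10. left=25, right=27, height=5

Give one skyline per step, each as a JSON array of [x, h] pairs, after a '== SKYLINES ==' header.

== SKYLINES ==
[[25,10],[37,0]]
[[25,10],[37,0]]
[[25,10],[37,0],[45,10],[49,0]]
[[25,20],[27,10],[37,0],[45,10],[49,0]]
[[25,20],[27,10],[28,19],[30,10],[37,0],[45,10],[49,0]]
[[16,4],[17,0],[25,20],[27,10],[28,19],[30,10],[37,0],[45,10],[49,0]]
[[16,4],[17,0],[25,20],[27,10],[28,19],[30,10],[37,0],[40,5],[42,0],[45,10],[49,0]]
[[16,4],[17,0],[25,20],[27,14],[28,19],[30,14],[43,0],[45,10],[49,0]]
[[16,4],[17,0],[22,9],[25,20],[27,14],[28,19],[30,14],[43,0],[45,10],[49,0]]
[[16,4],[17,0],[22,9],[25,20],[27,14],[28,19],[30,14],[43,0],[45,10],[49,0]]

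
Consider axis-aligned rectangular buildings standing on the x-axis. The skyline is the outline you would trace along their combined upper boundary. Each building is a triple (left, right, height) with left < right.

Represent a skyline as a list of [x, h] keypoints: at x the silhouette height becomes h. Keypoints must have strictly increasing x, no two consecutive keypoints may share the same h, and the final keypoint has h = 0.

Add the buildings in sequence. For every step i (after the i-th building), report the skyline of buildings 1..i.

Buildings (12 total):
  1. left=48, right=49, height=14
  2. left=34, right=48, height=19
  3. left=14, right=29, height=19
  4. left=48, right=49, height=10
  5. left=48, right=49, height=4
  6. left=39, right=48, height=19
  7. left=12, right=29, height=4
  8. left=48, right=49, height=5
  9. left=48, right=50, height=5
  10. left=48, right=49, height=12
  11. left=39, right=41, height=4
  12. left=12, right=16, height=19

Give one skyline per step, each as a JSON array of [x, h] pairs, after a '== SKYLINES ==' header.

== SKYLINES ==
[[48,14],[49,0]]
[[34,19],[48,14],[49,0]]
[[14,19],[29,0],[34,19],[48,14],[49,0]]
[[14,19],[29,0],[34,19],[48,14],[49,0]]
[[14,19],[29,0],[34,19],[48,14],[49,0]]
[[14,19],[29,0],[34,19],[48,14],[49,0]]
[[12,4],[14,19],[29,0],[34,19],[48,14],[49,0]]
[[12,4],[14,19],[29,0],[34,19],[48,14],[49,0]]
[[12,4],[14,19],[29,0],[34,19],[48,14],[49,5],[50,0]]
[[12,4],[14,19],[29,0],[34,19],[48,14],[49,5],[50,0]]
[[12,4],[14,19],[29,0],[34,19],[48,14],[49,5],[50,0]]
[[12,19],[29,0],[34,19],[48,14],[49,5],[50,0]]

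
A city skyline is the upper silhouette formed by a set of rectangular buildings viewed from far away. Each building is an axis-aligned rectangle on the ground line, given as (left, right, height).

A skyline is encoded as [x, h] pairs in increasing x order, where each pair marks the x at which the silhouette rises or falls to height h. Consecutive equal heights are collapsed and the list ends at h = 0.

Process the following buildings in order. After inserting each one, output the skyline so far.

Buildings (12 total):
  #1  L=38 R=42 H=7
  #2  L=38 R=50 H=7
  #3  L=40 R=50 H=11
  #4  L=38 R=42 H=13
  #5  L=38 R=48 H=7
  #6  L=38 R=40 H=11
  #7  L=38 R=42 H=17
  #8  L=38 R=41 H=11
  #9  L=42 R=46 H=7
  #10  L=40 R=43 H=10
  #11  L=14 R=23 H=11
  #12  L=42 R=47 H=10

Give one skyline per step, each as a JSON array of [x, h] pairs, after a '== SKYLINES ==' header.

== SKYLINES ==
[[38,7],[42,0]]
[[38,7],[50,0]]
[[38,7],[40,11],[50,0]]
[[38,13],[42,11],[50,0]]
[[38,13],[42,11],[50,0]]
[[38,13],[42,11],[50,0]]
[[38,17],[42,11],[50,0]]
[[38,17],[42,11],[50,0]]
[[38,17],[42,11],[50,0]]
[[38,17],[42,11],[50,0]]
[[14,11],[23,0],[38,17],[42,11],[50,0]]
[[14,11],[23,0],[38,17],[42,11],[50,0]]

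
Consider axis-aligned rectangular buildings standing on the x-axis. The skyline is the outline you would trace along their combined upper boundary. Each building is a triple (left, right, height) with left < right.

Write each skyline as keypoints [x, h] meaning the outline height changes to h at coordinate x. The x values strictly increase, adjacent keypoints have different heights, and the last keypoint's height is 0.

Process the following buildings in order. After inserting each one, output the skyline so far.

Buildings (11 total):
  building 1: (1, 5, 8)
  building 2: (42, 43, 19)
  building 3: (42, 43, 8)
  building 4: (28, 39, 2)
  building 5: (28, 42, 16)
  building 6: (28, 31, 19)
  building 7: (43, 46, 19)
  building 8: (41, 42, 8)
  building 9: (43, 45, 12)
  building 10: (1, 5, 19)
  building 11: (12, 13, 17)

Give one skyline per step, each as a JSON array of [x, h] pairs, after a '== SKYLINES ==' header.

== SKYLINES ==
[[1,8],[5,0]]
[[1,8],[5,0],[42,19],[43,0]]
[[1,8],[5,0],[42,19],[43,0]]
[[1,8],[5,0],[28,2],[39,0],[42,19],[43,0]]
[[1,8],[5,0],[28,16],[42,19],[43,0]]
[[1,8],[5,0],[28,19],[31,16],[42,19],[43,0]]
[[1,8],[5,0],[28,19],[31,16],[42,19],[46,0]]
[[1,8],[5,0],[28,19],[31,16],[42,19],[46,0]]
[[1,8],[5,0],[28,19],[31,16],[42,19],[46,0]]
[[1,19],[5,0],[28,19],[31,16],[42,19],[46,0]]
[[1,19],[5,0],[12,17],[13,0],[28,19],[31,16],[42,19],[46,0]]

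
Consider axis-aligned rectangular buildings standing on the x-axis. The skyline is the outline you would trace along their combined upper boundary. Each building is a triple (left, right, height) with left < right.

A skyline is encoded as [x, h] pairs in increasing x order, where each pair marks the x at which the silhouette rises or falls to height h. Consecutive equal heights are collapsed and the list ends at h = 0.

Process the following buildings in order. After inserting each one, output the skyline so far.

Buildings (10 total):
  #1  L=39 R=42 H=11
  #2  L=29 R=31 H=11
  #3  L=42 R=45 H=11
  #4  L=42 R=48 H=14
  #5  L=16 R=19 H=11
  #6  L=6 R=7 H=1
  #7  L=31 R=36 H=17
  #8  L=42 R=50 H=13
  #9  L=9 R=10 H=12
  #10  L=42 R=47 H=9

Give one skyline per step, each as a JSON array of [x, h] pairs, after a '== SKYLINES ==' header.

== SKYLINES ==
[[39,11],[42,0]]
[[29,11],[31,0],[39,11],[42,0]]
[[29,11],[31,0],[39,11],[45,0]]
[[29,11],[31,0],[39,11],[42,14],[48,0]]
[[16,11],[19,0],[29,11],[31,0],[39,11],[42,14],[48,0]]
[[6,1],[7,0],[16,11],[19,0],[29,11],[31,0],[39,11],[42,14],[48,0]]
[[6,1],[7,0],[16,11],[19,0],[29,11],[31,17],[36,0],[39,11],[42,14],[48,0]]
[[6,1],[7,0],[16,11],[19,0],[29,11],[31,17],[36,0],[39,11],[42,14],[48,13],[50,0]]
[[6,1],[7,0],[9,12],[10,0],[16,11],[19,0],[29,11],[31,17],[36,0],[39,11],[42,14],[48,13],[50,0]]
[[6,1],[7,0],[9,12],[10,0],[16,11],[19,0],[29,11],[31,17],[36,0],[39,11],[42,14],[48,13],[50,0]]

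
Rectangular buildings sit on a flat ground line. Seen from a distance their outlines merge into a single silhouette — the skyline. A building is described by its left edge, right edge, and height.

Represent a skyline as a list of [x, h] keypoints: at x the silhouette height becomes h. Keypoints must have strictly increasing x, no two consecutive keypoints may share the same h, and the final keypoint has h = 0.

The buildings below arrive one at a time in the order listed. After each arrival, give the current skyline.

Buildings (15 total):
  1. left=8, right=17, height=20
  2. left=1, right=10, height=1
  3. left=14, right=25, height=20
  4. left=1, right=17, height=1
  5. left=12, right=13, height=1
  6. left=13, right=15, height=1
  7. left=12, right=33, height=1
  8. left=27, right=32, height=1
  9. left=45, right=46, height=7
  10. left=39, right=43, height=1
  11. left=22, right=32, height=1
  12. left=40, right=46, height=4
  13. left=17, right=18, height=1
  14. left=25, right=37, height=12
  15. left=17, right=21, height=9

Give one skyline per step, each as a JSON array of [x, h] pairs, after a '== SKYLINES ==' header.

== SKYLINES ==
[[8,20],[17,0]]
[[1,1],[8,20],[17,0]]
[[1,1],[8,20],[25,0]]
[[1,1],[8,20],[25,0]]
[[1,1],[8,20],[25,0]]
[[1,1],[8,20],[25,0]]
[[1,1],[8,20],[25,1],[33,0]]
[[1,1],[8,20],[25,1],[33,0]]
[[1,1],[8,20],[25,1],[33,0],[45,7],[46,0]]
[[1,1],[8,20],[25,1],[33,0],[39,1],[43,0],[45,7],[46,0]]
[[1,1],[8,20],[25,1],[33,0],[39,1],[43,0],[45,7],[46,0]]
[[1,1],[8,20],[25,1],[33,0],[39,1],[40,4],[45,7],[46,0]]
[[1,1],[8,20],[25,1],[33,0],[39,1],[40,4],[45,7],[46,0]]
[[1,1],[8,20],[25,12],[37,0],[39,1],[40,4],[45,7],[46,0]]
[[1,1],[8,20],[25,12],[37,0],[39,1],[40,4],[45,7],[46,0]]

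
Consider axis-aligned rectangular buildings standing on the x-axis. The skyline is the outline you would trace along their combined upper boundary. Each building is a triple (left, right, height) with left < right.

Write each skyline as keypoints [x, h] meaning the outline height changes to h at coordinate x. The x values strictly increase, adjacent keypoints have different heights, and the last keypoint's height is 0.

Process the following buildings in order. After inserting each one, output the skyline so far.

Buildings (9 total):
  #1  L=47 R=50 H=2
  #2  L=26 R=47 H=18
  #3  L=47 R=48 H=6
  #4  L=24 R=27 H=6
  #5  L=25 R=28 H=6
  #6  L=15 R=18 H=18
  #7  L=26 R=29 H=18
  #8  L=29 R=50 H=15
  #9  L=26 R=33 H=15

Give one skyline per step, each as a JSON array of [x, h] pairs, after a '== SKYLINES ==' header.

== SKYLINES ==
[[47,2],[50,0]]
[[26,18],[47,2],[50,0]]
[[26,18],[47,6],[48,2],[50,0]]
[[24,6],[26,18],[47,6],[48,2],[50,0]]
[[24,6],[26,18],[47,6],[48,2],[50,0]]
[[15,18],[18,0],[24,6],[26,18],[47,6],[48,2],[50,0]]
[[15,18],[18,0],[24,6],[26,18],[47,6],[48,2],[50,0]]
[[15,18],[18,0],[24,6],[26,18],[47,15],[50,0]]
[[15,18],[18,0],[24,6],[26,18],[47,15],[50,0]]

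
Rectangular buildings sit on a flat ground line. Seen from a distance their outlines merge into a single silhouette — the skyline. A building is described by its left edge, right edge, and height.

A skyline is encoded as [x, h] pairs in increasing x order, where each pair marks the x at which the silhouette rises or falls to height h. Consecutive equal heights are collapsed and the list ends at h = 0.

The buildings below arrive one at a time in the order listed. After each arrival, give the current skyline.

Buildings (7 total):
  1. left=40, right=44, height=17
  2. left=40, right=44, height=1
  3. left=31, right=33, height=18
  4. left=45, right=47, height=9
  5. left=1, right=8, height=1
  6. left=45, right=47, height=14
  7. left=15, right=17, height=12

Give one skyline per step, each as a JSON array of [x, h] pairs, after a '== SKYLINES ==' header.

== SKYLINES ==
[[40,17],[44,0]]
[[40,17],[44,0]]
[[31,18],[33,0],[40,17],[44,0]]
[[31,18],[33,0],[40,17],[44,0],[45,9],[47,0]]
[[1,1],[8,0],[31,18],[33,0],[40,17],[44,0],[45,9],[47,0]]
[[1,1],[8,0],[31,18],[33,0],[40,17],[44,0],[45,14],[47,0]]
[[1,1],[8,0],[15,12],[17,0],[31,18],[33,0],[40,17],[44,0],[45,14],[47,0]]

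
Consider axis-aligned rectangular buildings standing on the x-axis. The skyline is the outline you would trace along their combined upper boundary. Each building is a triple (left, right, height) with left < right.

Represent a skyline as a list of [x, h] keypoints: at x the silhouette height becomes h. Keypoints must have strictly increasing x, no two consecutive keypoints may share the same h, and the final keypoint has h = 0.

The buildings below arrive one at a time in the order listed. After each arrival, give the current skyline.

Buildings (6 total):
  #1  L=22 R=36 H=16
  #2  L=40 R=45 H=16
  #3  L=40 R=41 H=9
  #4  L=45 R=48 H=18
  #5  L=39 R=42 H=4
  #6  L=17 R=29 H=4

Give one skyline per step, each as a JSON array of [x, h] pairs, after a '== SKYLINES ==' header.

== SKYLINES ==
[[22,16],[36,0]]
[[22,16],[36,0],[40,16],[45,0]]
[[22,16],[36,0],[40,16],[45,0]]
[[22,16],[36,0],[40,16],[45,18],[48,0]]
[[22,16],[36,0],[39,4],[40,16],[45,18],[48,0]]
[[17,4],[22,16],[36,0],[39,4],[40,16],[45,18],[48,0]]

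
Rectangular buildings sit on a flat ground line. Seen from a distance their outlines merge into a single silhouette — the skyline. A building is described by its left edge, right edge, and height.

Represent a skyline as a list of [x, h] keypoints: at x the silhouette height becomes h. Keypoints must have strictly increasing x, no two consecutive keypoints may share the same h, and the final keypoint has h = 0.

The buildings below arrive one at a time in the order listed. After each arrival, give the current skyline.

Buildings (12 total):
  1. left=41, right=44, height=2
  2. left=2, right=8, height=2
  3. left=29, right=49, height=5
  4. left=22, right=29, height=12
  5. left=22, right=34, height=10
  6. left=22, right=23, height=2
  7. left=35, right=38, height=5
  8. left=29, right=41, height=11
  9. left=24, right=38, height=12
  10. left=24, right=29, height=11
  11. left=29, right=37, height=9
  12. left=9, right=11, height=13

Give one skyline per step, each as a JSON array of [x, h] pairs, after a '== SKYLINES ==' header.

== SKYLINES ==
[[41,2],[44,0]]
[[2,2],[8,0],[41,2],[44,0]]
[[2,2],[8,0],[29,5],[49,0]]
[[2,2],[8,0],[22,12],[29,5],[49,0]]
[[2,2],[8,0],[22,12],[29,10],[34,5],[49,0]]
[[2,2],[8,0],[22,12],[29,10],[34,5],[49,0]]
[[2,2],[8,0],[22,12],[29,10],[34,5],[49,0]]
[[2,2],[8,0],[22,12],[29,11],[41,5],[49,0]]
[[2,2],[8,0],[22,12],[38,11],[41,5],[49,0]]
[[2,2],[8,0],[22,12],[38,11],[41,5],[49,0]]
[[2,2],[8,0],[22,12],[38,11],[41,5],[49,0]]
[[2,2],[8,0],[9,13],[11,0],[22,12],[38,11],[41,5],[49,0]]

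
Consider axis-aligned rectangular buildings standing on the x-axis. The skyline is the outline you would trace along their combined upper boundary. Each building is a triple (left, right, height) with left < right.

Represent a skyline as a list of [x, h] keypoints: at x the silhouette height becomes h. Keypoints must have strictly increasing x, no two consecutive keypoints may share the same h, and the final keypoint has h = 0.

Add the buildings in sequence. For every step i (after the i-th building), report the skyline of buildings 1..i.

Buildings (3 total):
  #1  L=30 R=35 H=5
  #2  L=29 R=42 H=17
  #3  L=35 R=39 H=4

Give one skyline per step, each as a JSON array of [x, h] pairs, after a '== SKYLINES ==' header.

== SKYLINES ==
[[30,5],[35,0]]
[[29,17],[42,0]]
[[29,17],[42,0]]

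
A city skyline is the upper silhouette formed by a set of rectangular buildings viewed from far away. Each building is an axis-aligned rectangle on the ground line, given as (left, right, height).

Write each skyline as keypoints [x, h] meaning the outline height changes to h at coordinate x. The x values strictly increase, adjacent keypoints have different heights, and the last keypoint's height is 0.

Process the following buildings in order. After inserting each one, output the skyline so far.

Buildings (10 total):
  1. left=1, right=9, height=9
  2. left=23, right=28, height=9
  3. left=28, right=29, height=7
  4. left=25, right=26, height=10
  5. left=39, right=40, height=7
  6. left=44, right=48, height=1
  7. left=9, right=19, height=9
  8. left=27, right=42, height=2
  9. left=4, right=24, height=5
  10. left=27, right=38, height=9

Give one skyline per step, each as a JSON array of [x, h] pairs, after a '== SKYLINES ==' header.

== SKYLINES ==
[[1,9],[9,0]]
[[1,9],[9,0],[23,9],[28,0]]
[[1,9],[9,0],[23,9],[28,7],[29,0]]
[[1,9],[9,0],[23,9],[25,10],[26,9],[28,7],[29,0]]
[[1,9],[9,0],[23,9],[25,10],[26,9],[28,7],[29,0],[39,7],[40,0]]
[[1,9],[9,0],[23,9],[25,10],[26,9],[28,7],[29,0],[39,7],[40,0],[44,1],[48,0]]
[[1,9],[19,0],[23,9],[25,10],[26,9],[28,7],[29,0],[39,7],[40,0],[44,1],[48,0]]
[[1,9],[19,0],[23,9],[25,10],[26,9],[28,7],[29,2],[39,7],[40,2],[42,0],[44,1],[48,0]]
[[1,9],[19,5],[23,9],[25,10],[26,9],[28,7],[29,2],[39,7],[40,2],[42,0],[44,1],[48,0]]
[[1,9],[19,5],[23,9],[25,10],[26,9],[38,2],[39,7],[40,2],[42,0],[44,1],[48,0]]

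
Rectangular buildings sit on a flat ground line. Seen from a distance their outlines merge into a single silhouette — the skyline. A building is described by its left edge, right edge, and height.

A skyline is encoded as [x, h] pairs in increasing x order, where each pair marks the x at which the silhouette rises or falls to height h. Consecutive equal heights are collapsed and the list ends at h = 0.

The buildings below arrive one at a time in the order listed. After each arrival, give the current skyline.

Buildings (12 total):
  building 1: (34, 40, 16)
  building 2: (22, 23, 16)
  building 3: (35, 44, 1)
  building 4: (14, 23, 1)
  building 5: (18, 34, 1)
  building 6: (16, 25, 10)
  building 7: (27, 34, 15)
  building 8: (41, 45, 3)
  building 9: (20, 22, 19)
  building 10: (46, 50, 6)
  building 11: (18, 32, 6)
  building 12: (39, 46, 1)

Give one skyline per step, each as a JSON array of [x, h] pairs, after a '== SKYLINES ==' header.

== SKYLINES ==
[[34,16],[40,0]]
[[22,16],[23,0],[34,16],[40,0]]
[[22,16],[23,0],[34,16],[40,1],[44,0]]
[[14,1],[22,16],[23,0],[34,16],[40,1],[44,0]]
[[14,1],[22,16],[23,1],[34,16],[40,1],[44,0]]
[[14,1],[16,10],[22,16],[23,10],[25,1],[34,16],[40,1],[44,0]]
[[14,1],[16,10],[22,16],[23,10],[25,1],[27,15],[34,16],[40,1],[44,0]]
[[14,1],[16,10],[22,16],[23,10],[25,1],[27,15],[34,16],[40,1],[41,3],[45,0]]
[[14,1],[16,10],[20,19],[22,16],[23,10],[25,1],[27,15],[34,16],[40,1],[41,3],[45,0]]
[[14,1],[16,10],[20,19],[22,16],[23,10],[25,1],[27,15],[34,16],[40,1],[41,3],[45,0],[46,6],[50,0]]
[[14,1],[16,10],[20,19],[22,16],[23,10],[25,6],[27,15],[34,16],[40,1],[41,3],[45,0],[46,6],[50,0]]
[[14,1],[16,10],[20,19],[22,16],[23,10],[25,6],[27,15],[34,16],[40,1],[41,3],[45,1],[46,6],[50,0]]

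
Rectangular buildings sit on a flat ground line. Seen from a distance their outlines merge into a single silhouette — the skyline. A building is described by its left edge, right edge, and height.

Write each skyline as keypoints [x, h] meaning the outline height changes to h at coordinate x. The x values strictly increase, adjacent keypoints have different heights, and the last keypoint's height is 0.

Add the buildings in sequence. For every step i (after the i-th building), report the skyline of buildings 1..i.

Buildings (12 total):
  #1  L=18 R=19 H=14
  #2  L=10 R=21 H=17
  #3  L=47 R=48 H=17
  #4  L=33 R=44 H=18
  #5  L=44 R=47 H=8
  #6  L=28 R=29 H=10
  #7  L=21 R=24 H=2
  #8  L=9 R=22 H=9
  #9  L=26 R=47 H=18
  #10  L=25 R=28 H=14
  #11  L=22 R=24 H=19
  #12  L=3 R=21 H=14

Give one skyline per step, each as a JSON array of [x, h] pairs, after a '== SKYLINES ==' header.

== SKYLINES ==
[[18,14],[19,0]]
[[10,17],[21,0]]
[[10,17],[21,0],[47,17],[48,0]]
[[10,17],[21,0],[33,18],[44,0],[47,17],[48,0]]
[[10,17],[21,0],[33,18],[44,8],[47,17],[48,0]]
[[10,17],[21,0],[28,10],[29,0],[33,18],[44,8],[47,17],[48,0]]
[[10,17],[21,2],[24,0],[28,10],[29,0],[33,18],[44,8],[47,17],[48,0]]
[[9,9],[10,17],[21,9],[22,2],[24,0],[28,10],[29,0],[33,18],[44,8],[47,17],[48,0]]
[[9,9],[10,17],[21,9],[22,2],[24,0],[26,18],[47,17],[48,0]]
[[9,9],[10,17],[21,9],[22,2],[24,0],[25,14],[26,18],[47,17],[48,0]]
[[9,9],[10,17],[21,9],[22,19],[24,0],[25,14],[26,18],[47,17],[48,0]]
[[3,14],[10,17],[21,9],[22,19],[24,0],[25,14],[26,18],[47,17],[48,0]]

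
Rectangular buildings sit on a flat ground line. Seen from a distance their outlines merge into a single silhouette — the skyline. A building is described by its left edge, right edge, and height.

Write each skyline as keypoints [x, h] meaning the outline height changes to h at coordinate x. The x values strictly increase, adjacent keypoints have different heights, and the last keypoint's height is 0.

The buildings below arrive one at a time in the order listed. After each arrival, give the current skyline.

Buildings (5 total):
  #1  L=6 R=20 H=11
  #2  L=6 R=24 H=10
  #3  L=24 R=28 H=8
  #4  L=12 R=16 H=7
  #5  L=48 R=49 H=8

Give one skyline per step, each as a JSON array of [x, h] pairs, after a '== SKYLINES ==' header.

== SKYLINES ==
[[6,11],[20,0]]
[[6,11],[20,10],[24,0]]
[[6,11],[20,10],[24,8],[28,0]]
[[6,11],[20,10],[24,8],[28,0]]
[[6,11],[20,10],[24,8],[28,0],[48,8],[49,0]]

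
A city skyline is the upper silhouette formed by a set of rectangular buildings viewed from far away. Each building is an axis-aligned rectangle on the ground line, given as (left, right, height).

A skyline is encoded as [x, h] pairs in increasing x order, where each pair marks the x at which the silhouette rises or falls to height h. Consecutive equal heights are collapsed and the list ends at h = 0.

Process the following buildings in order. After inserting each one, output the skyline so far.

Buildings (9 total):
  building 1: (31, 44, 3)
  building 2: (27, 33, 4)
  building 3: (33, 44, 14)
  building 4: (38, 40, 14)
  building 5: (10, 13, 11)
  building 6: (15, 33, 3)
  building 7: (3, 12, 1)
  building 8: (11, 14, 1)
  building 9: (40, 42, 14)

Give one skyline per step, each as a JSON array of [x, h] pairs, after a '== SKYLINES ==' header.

== SKYLINES ==
[[31,3],[44,0]]
[[27,4],[33,3],[44,0]]
[[27,4],[33,14],[44,0]]
[[27,4],[33,14],[44,0]]
[[10,11],[13,0],[27,4],[33,14],[44,0]]
[[10,11],[13,0],[15,3],[27,4],[33,14],[44,0]]
[[3,1],[10,11],[13,0],[15,3],[27,4],[33,14],[44,0]]
[[3,1],[10,11],[13,1],[14,0],[15,3],[27,4],[33,14],[44,0]]
[[3,1],[10,11],[13,1],[14,0],[15,3],[27,4],[33,14],[44,0]]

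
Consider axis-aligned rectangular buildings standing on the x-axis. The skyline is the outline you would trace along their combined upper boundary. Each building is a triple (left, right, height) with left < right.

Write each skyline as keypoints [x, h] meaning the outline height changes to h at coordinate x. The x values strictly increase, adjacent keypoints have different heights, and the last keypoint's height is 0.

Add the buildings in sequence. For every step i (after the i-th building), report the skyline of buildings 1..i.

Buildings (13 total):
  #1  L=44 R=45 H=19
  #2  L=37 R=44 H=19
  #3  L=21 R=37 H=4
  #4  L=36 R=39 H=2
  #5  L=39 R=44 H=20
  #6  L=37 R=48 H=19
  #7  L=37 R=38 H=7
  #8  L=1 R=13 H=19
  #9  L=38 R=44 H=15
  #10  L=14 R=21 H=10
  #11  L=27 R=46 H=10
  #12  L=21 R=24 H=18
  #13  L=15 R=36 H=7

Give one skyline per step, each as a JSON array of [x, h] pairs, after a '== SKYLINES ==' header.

== SKYLINES ==
[[44,19],[45,0]]
[[37,19],[45,0]]
[[21,4],[37,19],[45,0]]
[[21,4],[37,19],[45,0]]
[[21,4],[37,19],[39,20],[44,19],[45,0]]
[[21,4],[37,19],[39,20],[44,19],[48,0]]
[[21,4],[37,19],[39,20],[44,19],[48,0]]
[[1,19],[13,0],[21,4],[37,19],[39,20],[44,19],[48,0]]
[[1,19],[13,0],[21,4],[37,19],[39,20],[44,19],[48,0]]
[[1,19],[13,0],[14,10],[21,4],[37,19],[39,20],[44,19],[48,0]]
[[1,19],[13,0],[14,10],[21,4],[27,10],[37,19],[39,20],[44,19],[48,0]]
[[1,19],[13,0],[14,10],[21,18],[24,4],[27,10],[37,19],[39,20],[44,19],[48,0]]
[[1,19],[13,0],[14,10],[21,18],[24,7],[27,10],[37,19],[39,20],[44,19],[48,0]]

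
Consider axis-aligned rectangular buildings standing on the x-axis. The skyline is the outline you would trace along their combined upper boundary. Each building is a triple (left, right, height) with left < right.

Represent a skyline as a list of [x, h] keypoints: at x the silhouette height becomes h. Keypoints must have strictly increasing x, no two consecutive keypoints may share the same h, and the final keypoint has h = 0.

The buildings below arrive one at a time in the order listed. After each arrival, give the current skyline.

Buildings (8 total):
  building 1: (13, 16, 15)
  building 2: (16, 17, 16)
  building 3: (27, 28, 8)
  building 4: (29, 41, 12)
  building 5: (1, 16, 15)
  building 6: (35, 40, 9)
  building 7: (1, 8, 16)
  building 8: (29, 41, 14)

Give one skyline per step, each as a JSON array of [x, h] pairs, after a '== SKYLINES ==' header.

== SKYLINES ==
[[13,15],[16,0]]
[[13,15],[16,16],[17,0]]
[[13,15],[16,16],[17,0],[27,8],[28,0]]
[[13,15],[16,16],[17,0],[27,8],[28,0],[29,12],[41,0]]
[[1,15],[16,16],[17,0],[27,8],[28,0],[29,12],[41,0]]
[[1,15],[16,16],[17,0],[27,8],[28,0],[29,12],[41,0]]
[[1,16],[8,15],[16,16],[17,0],[27,8],[28,0],[29,12],[41,0]]
[[1,16],[8,15],[16,16],[17,0],[27,8],[28,0],[29,14],[41,0]]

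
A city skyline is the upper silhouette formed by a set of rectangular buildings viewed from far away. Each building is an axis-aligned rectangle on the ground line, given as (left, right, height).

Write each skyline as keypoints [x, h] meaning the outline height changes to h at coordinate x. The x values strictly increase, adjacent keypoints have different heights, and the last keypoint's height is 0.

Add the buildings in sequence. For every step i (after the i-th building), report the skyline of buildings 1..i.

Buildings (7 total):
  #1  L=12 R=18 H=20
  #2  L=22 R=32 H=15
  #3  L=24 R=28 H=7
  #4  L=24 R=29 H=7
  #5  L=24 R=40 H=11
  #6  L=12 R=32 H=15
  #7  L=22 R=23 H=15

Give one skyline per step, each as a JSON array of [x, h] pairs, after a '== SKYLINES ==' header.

== SKYLINES ==
[[12,20],[18,0]]
[[12,20],[18,0],[22,15],[32,0]]
[[12,20],[18,0],[22,15],[32,0]]
[[12,20],[18,0],[22,15],[32,0]]
[[12,20],[18,0],[22,15],[32,11],[40,0]]
[[12,20],[18,15],[32,11],[40,0]]
[[12,20],[18,15],[32,11],[40,0]]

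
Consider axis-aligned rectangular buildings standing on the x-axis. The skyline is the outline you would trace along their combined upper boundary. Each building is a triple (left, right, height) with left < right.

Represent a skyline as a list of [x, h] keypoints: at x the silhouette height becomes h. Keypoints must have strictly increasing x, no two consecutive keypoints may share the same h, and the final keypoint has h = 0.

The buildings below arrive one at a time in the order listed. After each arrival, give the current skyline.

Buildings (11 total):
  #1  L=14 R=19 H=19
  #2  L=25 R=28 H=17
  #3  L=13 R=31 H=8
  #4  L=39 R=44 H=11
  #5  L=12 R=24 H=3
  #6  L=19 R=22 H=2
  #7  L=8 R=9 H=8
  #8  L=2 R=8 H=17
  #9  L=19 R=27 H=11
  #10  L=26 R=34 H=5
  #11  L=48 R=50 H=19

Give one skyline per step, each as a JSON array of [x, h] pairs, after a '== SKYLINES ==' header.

== SKYLINES ==
[[14,19],[19,0]]
[[14,19],[19,0],[25,17],[28,0]]
[[13,8],[14,19],[19,8],[25,17],[28,8],[31,0]]
[[13,8],[14,19],[19,8],[25,17],[28,8],[31,0],[39,11],[44,0]]
[[12,3],[13,8],[14,19],[19,8],[25,17],[28,8],[31,0],[39,11],[44,0]]
[[12,3],[13,8],[14,19],[19,8],[25,17],[28,8],[31,0],[39,11],[44,0]]
[[8,8],[9,0],[12,3],[13,8],[14,19],[19,8],[25,17],[28,8],[31,0],[39,11],[44,0]]
[[2,17],[8,8],[9,0],[12,3],[13,8],[14,19],[19,8],[25,17],[28,8],[31,0],[39,11],[44,0]]
[[2,17],[8,8],[9,0],[12,3],[13,8],[14,19],[19,11],[25,17],[28,8],[31,0],[39,11],[44,0]]
[[2,17],[8,8],[9,0],[12,3],[13,8],[14,19],[19,11],[25,17],[28,8],[31,5],[34,0],[39,11],[44,0]]
[[2,17],[8,8],[9,0],[12,3],[13,8],[14,19],[19,11],[25,17],[28,8],[31,5],[34,0],[39,11],[44,0],[48,19],[50,0]]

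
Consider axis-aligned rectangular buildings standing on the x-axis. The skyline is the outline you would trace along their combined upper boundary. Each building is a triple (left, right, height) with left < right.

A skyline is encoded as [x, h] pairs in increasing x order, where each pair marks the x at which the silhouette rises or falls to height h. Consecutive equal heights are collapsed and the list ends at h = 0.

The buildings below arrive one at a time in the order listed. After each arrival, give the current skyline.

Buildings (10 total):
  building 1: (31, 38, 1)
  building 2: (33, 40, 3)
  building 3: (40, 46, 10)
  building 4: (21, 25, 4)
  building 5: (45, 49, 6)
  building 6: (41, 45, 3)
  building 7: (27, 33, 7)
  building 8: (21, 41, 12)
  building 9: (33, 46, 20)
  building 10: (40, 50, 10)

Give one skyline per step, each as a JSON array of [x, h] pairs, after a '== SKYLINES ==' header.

== SKYLINES ==
[[31,1],[38,0]]
[[31,1],[33,3],[40,0]]
[[31,1],[33,3],[40,10],[46,0]]
[[21,4],[25,0],[31,1],[33,3],[40,10],[46,0]]
[[21,4],[25,0],[31,1],[33,3],[40,10],[46,6],[49,0]]
[[21,4],[25,0],[31,1],[33,3],[40,10],[46,6],[49,0]]
[[21,4],[25,0],[27,7],[33,3],[40,10],[46,6],[49,0]]
[[21,12],[41,10],[46,6],[49,0]]
[[21,12],[33,20],[46,6],[49,0]]
[[21,12],[33,20],[46,10],[50,0]]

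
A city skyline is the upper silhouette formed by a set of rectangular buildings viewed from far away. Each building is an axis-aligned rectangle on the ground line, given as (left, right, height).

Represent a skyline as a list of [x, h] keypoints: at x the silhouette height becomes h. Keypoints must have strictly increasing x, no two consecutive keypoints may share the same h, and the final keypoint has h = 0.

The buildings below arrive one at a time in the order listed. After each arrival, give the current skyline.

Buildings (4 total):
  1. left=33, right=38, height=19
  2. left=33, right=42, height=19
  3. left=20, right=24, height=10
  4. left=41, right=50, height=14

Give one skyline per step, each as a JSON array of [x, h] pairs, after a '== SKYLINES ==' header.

== SKYLINES ==
[[33,19],[38,0]]
[[33,19],[42,0]]
[[20,10],[24,0],[33,19],[42,0]]
[[20,10],[24,0],[33,19],[42,14],[50,0]]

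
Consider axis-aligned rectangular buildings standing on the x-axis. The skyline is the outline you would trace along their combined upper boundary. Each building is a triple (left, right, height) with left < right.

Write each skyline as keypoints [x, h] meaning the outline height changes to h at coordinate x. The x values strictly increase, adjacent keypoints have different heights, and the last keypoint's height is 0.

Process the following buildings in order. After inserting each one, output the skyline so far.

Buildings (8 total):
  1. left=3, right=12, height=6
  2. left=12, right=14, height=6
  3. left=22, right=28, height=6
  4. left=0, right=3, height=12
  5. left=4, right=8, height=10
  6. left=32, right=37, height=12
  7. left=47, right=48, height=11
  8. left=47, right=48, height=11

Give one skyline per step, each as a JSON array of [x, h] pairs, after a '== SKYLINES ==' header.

== SKYLINES ==
[[3,6],[12,0]]
[[3,6],[14,0]]
[[3,6],[14,0],[22,6],[28,0]]
[[0,12],[3,6],[14,0],[22,6],[28,0]]
[[0,12],[3,6],[4,10],[8,6],[14,0],[22,6],[28,0]]
[[0,12],[3,6],[4,10],[8,6],[14,0],[22,6],[28,0],[32,12],[37,0]]
[[0,12],[3,6],[4,10],[8,6],[14,0],[22,6],[28,0],[32,12],[37,0],[47,11],[48,0]]
[[0,12],[3,6],[4,10],[8,6],[14,0],[22,6],[28,0],[32,12],[37,0],[47,11],[48,0]]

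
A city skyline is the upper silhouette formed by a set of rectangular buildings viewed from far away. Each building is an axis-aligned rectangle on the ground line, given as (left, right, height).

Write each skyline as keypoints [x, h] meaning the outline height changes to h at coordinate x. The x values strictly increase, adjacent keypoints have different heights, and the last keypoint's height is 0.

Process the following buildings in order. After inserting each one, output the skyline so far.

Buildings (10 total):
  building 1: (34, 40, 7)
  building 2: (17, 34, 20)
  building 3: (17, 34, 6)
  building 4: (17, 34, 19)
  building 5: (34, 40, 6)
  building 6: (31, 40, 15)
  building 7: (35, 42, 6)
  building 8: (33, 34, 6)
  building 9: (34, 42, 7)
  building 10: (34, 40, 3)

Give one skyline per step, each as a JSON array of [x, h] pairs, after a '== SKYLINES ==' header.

== SKYLINES ==
[[34,7],[40,0]]
[[17,20],[34,7],[40,0]]
[[17,20],[34,7],[40,0]]
[[17,20],[34,7],[40,0]]
[[17,20],[34,7],[40,0]]
[[17,20],[34,15],[40,0]]
[[17,20],[34,15],[40,6],[42,0]]
[[17,20],[34,15],[40,6],[42,0]]
[[17,20],[34,15],[40,7],[42,0]]
[[17,20],[34,15],[40,7],[42,0]]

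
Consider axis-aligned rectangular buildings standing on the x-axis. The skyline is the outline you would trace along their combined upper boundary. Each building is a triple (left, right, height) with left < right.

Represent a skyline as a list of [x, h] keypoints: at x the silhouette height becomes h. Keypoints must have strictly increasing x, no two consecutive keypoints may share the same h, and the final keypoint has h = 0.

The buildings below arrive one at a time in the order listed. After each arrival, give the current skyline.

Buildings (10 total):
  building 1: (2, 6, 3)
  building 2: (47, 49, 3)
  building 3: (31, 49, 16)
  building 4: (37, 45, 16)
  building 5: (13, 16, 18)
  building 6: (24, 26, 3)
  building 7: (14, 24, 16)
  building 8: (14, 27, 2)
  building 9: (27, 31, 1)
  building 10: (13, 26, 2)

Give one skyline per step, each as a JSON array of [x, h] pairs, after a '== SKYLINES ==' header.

== SKYLINES ==
[[2,3],[6,0]]
[[2,3],[6,0],[47,3],[49,0]]
[[2,3],[6,0],[31,16],[49,0]]
[[2,3],[6,0],[31,16],[49,0]]
[[2,3],[6,0],[13,18],[16,0],[31,16],[49,0]]
[[2,3],[6,0],[13,18],[16,0],[24,3],[26,0],[31,16],[49,0]]
[[2,3],[6,0],[13,18],[16,16],[24,3],[26,0],[31,16],[49,0]]
[[2,3],[6,0],[13,18],[16,16],[24,3],[26,2],[27,0],[31,16],[49,0]]
[[2,3],[6,0],[13,18],[16,16],[24,3],[26,2],[27,1],[31,16],[49,0]]
[[2,3],[6,0],[13,18],[16,16],[24,3],[26,2],[27,1],[31,16],[49,0]]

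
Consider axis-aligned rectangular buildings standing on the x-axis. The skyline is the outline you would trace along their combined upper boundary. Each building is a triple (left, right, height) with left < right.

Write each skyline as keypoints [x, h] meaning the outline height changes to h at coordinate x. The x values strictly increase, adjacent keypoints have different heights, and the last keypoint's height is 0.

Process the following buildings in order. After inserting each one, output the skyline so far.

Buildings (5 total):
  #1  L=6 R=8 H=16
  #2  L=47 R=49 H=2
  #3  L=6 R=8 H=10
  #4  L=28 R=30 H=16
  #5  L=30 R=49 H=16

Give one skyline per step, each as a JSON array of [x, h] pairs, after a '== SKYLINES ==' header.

== SKYLINES ==
[[6,16],[8,0]]
[[6,16],[8,0],[47,2],[49,0]]
[[6,16],[8,0],[47,2],[49,0]]
[[6,16],[8,0],[28,16],[30,0],[47,2],[49,0]]
[[6,16],[8,0],[28,16],[49,0]]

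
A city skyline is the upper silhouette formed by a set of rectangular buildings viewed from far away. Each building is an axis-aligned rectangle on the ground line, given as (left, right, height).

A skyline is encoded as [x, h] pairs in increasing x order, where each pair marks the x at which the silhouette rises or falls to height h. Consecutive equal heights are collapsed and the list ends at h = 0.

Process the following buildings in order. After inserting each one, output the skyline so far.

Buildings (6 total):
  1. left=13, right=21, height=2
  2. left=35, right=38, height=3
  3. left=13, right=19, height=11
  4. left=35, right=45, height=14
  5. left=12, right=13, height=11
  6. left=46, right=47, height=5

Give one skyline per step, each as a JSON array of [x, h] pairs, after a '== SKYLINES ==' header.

== SKYLINES ==
[[13,2],[21,0]]
[[13,2],[21,0],[35,3],[38,0]]
[[13,11],[19,2],[21,0],[35,3],[38,0]]
[[13,11],[19,2],[21,0],[35,14],[45,0]]
[[12,11],[19,2],[21,0],[35,14],[45,0]]
[[12,11],[19,2],[21,0],[35,14],[45,0],[46,5],[47,0]]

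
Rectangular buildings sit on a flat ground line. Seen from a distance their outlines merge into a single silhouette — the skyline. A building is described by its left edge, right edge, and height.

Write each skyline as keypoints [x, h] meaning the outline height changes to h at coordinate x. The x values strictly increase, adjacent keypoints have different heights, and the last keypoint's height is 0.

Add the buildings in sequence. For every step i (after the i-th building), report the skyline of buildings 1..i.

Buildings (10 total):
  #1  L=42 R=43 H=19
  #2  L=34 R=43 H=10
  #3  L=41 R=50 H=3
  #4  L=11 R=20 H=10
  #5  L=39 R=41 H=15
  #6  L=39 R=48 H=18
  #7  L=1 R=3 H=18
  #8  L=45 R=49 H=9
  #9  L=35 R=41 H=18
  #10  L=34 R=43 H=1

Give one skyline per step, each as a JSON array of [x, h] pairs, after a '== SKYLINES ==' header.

== SKYLINES ==
[[42,19],[43,0]]
[[34,10],[42,19],[43,0]]
[[34,10],[42,19],[43,3],[50,0]]
[[11,10],[20,0],[34,10],[42,19],[43,3],[50,0]]
[[11,10],[20,0],[34,10],[39,15],[41,10],[42,19],[43,3],[50,0]]
[[11,10],[20,0],[34,10],[39,18],[42,19],[43,18],[48,3],[50,0]]
[[1,18],[3,0],[11,10],[20,0],[34,10],[39,18],[42,19],[43,18],[48,3],[50,0]]
[[1,18],[3,0],[11,10],[20,0],[34,10],[39,18],[42,19],[43,18],[48,9],[49,3],[50,0]]
[[1,18],[3,0],[11,10],[20,0],[34,10],[35,18],[42,19],[43,18],[48,9],[49,3],[50,0]]
[[1,18],[3,0],[11,10],[20,0],[34,10],[35,18],[42,19],[43,18],[48,9],[49,3],[50,0]]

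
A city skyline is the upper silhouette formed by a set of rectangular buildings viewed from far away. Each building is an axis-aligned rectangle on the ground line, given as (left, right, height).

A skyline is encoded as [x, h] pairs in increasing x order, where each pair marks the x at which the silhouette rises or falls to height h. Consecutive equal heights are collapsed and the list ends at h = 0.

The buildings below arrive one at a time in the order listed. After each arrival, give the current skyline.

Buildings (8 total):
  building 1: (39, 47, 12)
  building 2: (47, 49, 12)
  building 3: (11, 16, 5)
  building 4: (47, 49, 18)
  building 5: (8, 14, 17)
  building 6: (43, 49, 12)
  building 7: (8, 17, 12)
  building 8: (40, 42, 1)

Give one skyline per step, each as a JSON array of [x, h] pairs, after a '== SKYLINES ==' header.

== SKYLINES ==
[[39,12],[47,0]]
[[39,12],[49,0]]
[[11,5],[16,0],[39,12],[49,0]]
[[11,5],[16,0],[39,12],[47,18],[49,0]]
[[8,17],[14,5],[16,0],[39,12],[47,18],[49,0]]
[[8,17],[14,5],[16,0],[39,12],[47,18],[49,0]]
[[8,17],[14,12],[17,0],[39,12],[47,18],[49,0]]
[[8,17],[14,12],[17,0],[39,12],[47,18],[49,0]]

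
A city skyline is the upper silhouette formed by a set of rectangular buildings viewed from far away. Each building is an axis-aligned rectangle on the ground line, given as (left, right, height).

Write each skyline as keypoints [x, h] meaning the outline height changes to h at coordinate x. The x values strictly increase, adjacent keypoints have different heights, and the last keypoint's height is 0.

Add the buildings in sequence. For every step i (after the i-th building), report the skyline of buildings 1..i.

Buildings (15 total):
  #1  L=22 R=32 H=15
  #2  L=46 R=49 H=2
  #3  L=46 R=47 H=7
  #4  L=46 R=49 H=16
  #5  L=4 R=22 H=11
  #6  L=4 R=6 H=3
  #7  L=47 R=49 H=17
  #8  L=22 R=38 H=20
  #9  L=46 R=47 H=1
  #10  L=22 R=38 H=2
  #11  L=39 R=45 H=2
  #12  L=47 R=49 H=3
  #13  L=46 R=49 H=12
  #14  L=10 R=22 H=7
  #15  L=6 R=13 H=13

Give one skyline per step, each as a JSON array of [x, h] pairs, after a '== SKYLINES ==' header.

== SKYLINES ==
[[22,15],[32,0]]
[[22,15],[32,0],[46,2],[49,0]]
[[22,15],[32,0],[46,7],[47,2],[49,0]]
[[22,15],[32,0],[46,16],[49,0]]
[[4,11],[22,15],[32,0],[46,16],[49,0]]
[[4,11],[22,15],[32,0],[46,16],[49,0]]
[[4,11],[22,15],[32,0],[46,16],[47,17],[49,0]]
[[4,11],[22,20],[38,0],[46,16],[47,17],[49,0]]
[[4,11],[22,20],[38,0],[46,16],[47,17],[49,0]]
[[4,11],[22,20],[38,0],[46,16],[47,17],[49,0]]
[[4,11],[22,20],[38,0],[39,2],[45,0],[46,16],[47,17],[49,0]]
[[4,11],[22,20],[38,0],[39,2],[45,0],[46,16],[47,17],[49,0]]
[[4,11],[22,20],[38,0],[39,2],[45,0],[46,16],[47,17],[49,0]]
[[4,11],[22,20],[38,0],[39,2],[45,0],[46,16],[47,17],[49,0]]
[[4,11],[6,13],[13,11],[22,20],[38,0],[39,2],[45,0],[46,16],[47,17],[49,0]]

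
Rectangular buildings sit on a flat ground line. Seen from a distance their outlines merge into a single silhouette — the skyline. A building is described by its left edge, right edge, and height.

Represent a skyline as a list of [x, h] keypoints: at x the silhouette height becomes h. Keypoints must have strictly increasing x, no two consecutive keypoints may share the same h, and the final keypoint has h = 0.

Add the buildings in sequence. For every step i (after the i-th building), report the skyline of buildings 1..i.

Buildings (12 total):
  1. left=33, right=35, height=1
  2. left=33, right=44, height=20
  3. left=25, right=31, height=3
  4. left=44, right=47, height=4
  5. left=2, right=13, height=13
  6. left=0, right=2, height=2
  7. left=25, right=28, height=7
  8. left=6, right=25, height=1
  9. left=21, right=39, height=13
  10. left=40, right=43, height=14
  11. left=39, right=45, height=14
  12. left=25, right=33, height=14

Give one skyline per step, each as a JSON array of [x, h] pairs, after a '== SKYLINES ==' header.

== SKYLINES ==
[[33,1],[35,0]]
[[33,20],[44,0]]
[[25,3],[31,0],[33,20],[44,0]]
[[25,3],[31,0],[33,20],[44,4],[47,0]]
[[2,13],[13,0],[25,3],[31,0],[33,20],[44,4],[47,0]]
[[0,2],[2,13],[13,0],[25,3],[31,0],[33,20],[44,4],[47,0]]
[[0,2],[2,13],[13,0],[25,7],[28,3],[31,0],[33,20],[44,4],[47,0]]
[[0,2],[2,13],[13,1],[25,7],[28,3],[31,0],[33,20],[44,4],[47,0]]
[[0,2],[2,13],[13,1],[21,13],[33,20],[44,4],[47,0]]
[[0,2],[2,13],[13,1],[21,13],[33,20],[44,4],[47,0]]
[[0,2],[2,13],[13,1],[21,13],[33,20],[44,14],[45,4],[47,0]]
[[0,2],[2,13],[13,1],[21,13],[25,14],[33,20],[44,14],[45,4],[47,0]]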